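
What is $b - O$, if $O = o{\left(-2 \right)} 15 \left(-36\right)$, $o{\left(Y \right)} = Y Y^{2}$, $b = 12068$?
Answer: $7748$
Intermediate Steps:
$o{\left(Y \right)} = Y^{3}$
$O = 4320$ ($O = \left(-2\right)^{3} \cdot 15 \left(-36\right) = \left(-8\right) 15 \left(-36\right) = \left(-120\right) \left(-36\right) = 4320$)
$b - O = 12068 - 4320 = 7748$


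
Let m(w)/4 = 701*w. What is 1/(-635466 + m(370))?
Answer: 1/402014 ≈ 2.4875e-6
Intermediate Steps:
m(w) = 2804*w (m(w) = 4*(701*w) = 2804*w)
1/(-635466 + m(370)) = 1/(-635466 + 2804*370) = 1/(-635466 + 1037480) = 1/402014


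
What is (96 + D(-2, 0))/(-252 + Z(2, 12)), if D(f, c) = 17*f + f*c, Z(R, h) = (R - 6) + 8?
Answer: -¼ ≈ -0.25000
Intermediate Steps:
Z(R, h) = 2 + R (Z(R, h) = (-6 + R) + 8 = 2 + R)
D(f, c) = 17*f + c*f
(96 + D(-2, 0))/(-252 + Z(2, 12)) = (96 - 2*(17 + 0))/(-252 + (2 + 2)) = (96 - 2*17)/(-252 + 4) = (96 - 34)/(-248) = 62*(-1/248) = -¼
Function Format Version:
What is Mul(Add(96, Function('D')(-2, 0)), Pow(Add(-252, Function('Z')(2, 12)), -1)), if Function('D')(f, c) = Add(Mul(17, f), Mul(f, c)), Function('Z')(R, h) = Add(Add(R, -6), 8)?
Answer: Rational(-1, 4) ≈ -0.25000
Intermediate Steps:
Function('Z')(R, h) = Add(2, R) (Function('Z')(R, h) = Add(Add(-6, R), 8) = Add(2, R))
Function('D')(f, c) = Add(Mul(17, f), Mul(c, f))
Mul(Add(96, Function('D')(-2, 0)), Pow(Add(-252, Function('Z')(2, 12)), -1)) = Mul(Add(96, Mul(-2, Add(17, 0))), Pow(Add(-252, Add(2, 2)), -1)) = Mul(Add(96, Mul(-2, 17)), Pow(Add(-252, 4), -1)) = Mul(Add(96, -34), Pow(-248, -1)) = Mul(62, Rational(-1, 248)) = Rational(-1, 4)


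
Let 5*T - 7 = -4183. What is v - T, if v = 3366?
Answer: 21006/5 ≈ 4201.2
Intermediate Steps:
T = -4176/5 (T = 7/5 + (⅕)*(-4183) = 7/5 - 4183/5 = -4176/5 ≈ -835.20)
v - T = 3366 - 1*(-4176/5) = 3366 + 4176/5 = 21006/5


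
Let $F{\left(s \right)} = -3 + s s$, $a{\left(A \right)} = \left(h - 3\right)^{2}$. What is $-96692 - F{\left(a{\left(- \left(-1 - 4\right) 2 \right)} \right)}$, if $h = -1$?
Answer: $-96945$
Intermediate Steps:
$a{\left(A \right)} = 16$ ($a{\left(A \right)} = \left(-1 - 3\right)^{2} = \left(-4\right)^{2} = 16$)
$F{\left(s \right)} = -3 + s^{2}$
$-96692 - F{\left(a{\left(- \left(-1 - 4\right) 2 \right)} \right)} = -96692 - \left(-3 + 16^{2}\right) = -96692 - \left(-3 + 256\right) = -96692 - 253 = -96945$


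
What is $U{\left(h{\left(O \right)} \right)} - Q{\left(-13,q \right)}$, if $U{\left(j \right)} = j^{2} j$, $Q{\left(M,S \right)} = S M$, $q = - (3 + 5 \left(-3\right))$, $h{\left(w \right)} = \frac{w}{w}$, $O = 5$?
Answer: $157$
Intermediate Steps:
$h{\left(w \right)} = 1$
$q = 12$ ($q = - (3 - 15) = \left(-1\right) \left(-12\right) = 12$)
$Q{\left(M,S \right)} = M S$
$U{\left(j \right)} = j^{3}$
$U{\left(h{\left(O \right)} \right)} - Q{\left(-13,q \right)} = 1^{3} - \left(-13\right) 12 = 1 - -156 = 1 + 156 = 157$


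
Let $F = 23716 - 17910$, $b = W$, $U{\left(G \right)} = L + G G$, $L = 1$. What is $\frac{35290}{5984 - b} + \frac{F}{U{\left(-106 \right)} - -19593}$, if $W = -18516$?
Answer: $\frac{12302377}{7553350} \approx 1.6287$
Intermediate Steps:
$U{\left(G \right)} = 1 + G^{2}$ ($U{\left(G \right)} = 1 + G G = 1 + G^{2}$)
$b = -18516$
$F = 5806$
$\frac{35290}{5984 - b} + \frac{F}{U{\left(-106 \right)} - -19593} = \frac{35290}{5984 - -18516} + \frac{5806}{\left(1 + \left(-106\right)^{2}\right) - -19593} = \frac{35290}{5984 + 18516} + \frac{5806}{\left(1 + 11236\right) + 19593} = \frac{35290}{24500} + \frac{5806}{11237 + 19593} = 35290 \cdot \frac{1}{24500} + \frac{5806}{30830} = \frac{3529}{2450} + 5806 \cdot \frac{1}{30830} = \frac{3529}{2450} + \frac{2903}{15415} = \frac{12302377}{7553350}$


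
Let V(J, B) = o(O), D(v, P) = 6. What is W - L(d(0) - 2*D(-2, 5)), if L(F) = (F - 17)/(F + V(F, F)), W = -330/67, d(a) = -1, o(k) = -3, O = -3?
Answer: -3645/536 ≈ -6.8004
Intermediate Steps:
V(J, B) = -3
W = -330/67 (W = -330*1/67 = -330/67 ≈ -4.9254)
L(F) = (-17 + F)/(-3 + F) (L(F) = (F - 17)/(F - 3) = (-17 + F)/(-3 + F))
W - L(d(0) - 2*D(-2, 5)) = -330/67 - (-17 + (-1 - 2*6))/(-3 + (-1 - 2*6)) = -330/67 - (-17 + (-1 - 12))/(-3 + (-1 - 12)) = -330/67 - (-17 - 13)/(-3 - 13) = -330/67 - (-30)/(-16) = -330/67 - (-1)*(-30)/16 = -330/67 - 1*15/8 = -330/67 - 15/8 = -3645/536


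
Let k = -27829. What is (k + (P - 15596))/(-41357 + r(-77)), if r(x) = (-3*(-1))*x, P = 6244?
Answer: 37181/41588 ≈ 0.89403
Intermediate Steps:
r(x) = 3*x
(k + (P - 15596))/(-41357 + r(-77)) = (-27829 + (6244 - 15596))/(-41357 + 3*(-77)) = (-27829 - 9352)/(-41357 - 231) = -37181/(-41588) = -37181*(-1/41588) = 37181/41588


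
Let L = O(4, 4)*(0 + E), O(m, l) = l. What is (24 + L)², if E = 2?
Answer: 1024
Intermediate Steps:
L = 8 (L = 4*(0 + 2) = 4*2 = 8)
(24 + L)² = (24 + 8)² = 32² = 1024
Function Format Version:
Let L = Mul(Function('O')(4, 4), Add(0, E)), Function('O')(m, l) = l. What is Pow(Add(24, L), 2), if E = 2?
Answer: 1024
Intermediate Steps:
L = 8 (L = Mul(4, Add(0, 2)) = Mul(4, 2) = 8)
Pow(Add(24, L), 2) = Pow(Add(24, 8), 2) = Pow(32, 2) = 1024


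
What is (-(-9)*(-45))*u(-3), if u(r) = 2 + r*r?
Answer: -4455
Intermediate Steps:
u(r) = 2 + r**2
(-(-9)*(-45))*u(-3) = (-(-9)*(-45))*(2 + (-3)**2) = (-9*45)*(2 + 9) = -405*11 = -4455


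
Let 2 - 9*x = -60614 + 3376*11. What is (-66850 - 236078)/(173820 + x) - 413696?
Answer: -164223514228/396965 ≈ -4.1370e+5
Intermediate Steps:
x = 23480/9 (x = 2/9 - (-60614 + 3376*11)/9 = 2/9 - (-60614 + 37136)/9 = 2/9 - 1/9*(-23478) = 2/9 + 7826/3 = 23480/9 ≈ 2608.9)
(-66850 - 236078)/(173820 + x) - 413696 = (-66850 - 236078)/(173820 + 23480/9) - 413696 = -302928/1587860/9 - 413696 = -302928*9/1587860 - 413696 = -681588/396965 - 413696 = -164223514228/396965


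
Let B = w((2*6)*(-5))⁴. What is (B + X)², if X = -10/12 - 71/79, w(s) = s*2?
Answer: 9660656591659653794041/224676 ≈ 4.2998e+16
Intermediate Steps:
w(s) = 2*s
X = -821/474 (X = -10*1/12 - 71*1/79 = -⅚ - 71/79 = -821/474 ≈ -1.7321)
B = 207360000 (B = (2*((2*6)*(-5)))⁴ = (2*(12*(-5)))⁴ = (2*(-60))⁴ = (-120)⁴ = 207360000)
(B + X)² = (207360000 - 821/474)² = (98288639179/474)² = 9660656591659653794041/224676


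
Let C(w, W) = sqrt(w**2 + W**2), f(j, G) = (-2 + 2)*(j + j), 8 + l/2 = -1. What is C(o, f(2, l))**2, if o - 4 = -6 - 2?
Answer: 16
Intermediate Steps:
l = -18 (l = -16 + 2*(-1) = -16 - 2 = -18)
f(j, G) = 0 (f(j, G) = 0*(2*j) = 0)
o = -4 (o = 4 + (-6 - 2) = 4 - 8 = -4)
C(w, W) = sqrt(W**2 + w**2)
C(o, f(2, l))**2 = (sqrt(0**2 + (-4)**2))**2 = (sqrt(0 + 16))**2 = (sqrt(16))**2 = 4**2 = 16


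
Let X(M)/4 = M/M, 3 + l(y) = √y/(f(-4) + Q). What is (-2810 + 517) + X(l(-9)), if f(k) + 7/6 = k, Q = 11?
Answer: -2289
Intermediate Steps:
f(k) = -7/6 + k
l(y) = -3 + 6*√y/35 (l(y) = -3 + √y/((-7/6 - 4) + 11) = -3 + √y/(-31/6 + 11) = -3 + √y/(35/6) = -3 + 6*√y/35)
X(M) = 4 (X(M) = 4*(M/M) = 4*1 = 4)
(-2810 + 517) + X(l(-9)) = (-2810 + 517) + 4 = -2293 + 4 = -2289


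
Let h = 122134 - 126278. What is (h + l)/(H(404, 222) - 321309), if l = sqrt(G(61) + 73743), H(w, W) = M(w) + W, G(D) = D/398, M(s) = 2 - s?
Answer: 592/45927 - 5*sqrt(9535682)/18278946 ≈ 0.012045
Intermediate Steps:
h = -4144
G(D) = D/398 (G(D) = D*(1/398) = D/398)
H(w, W) = 2 + W - w (H(w, W) = (2 - w) + W = 2 + W - w)
l = 35*sqrt(9535682)/398 (l = sqrt((1/398)*61 + 73743) = sqrt(61/398 + 73743) = sqrt(29349775/398) = 35*sqrt(9535682)/398 ≈ 271.56)
(h + l)/(H(404, 222) - 321309) = (-4144 + 35*sqrt(9535682)/398)/((2 + 222 - 1*404) - 321309) = (-4144 + 35*sqrt(9535682)/398)/((2 + 222 - 404) - 321309) = (-4144 + 35*sqrt(9535682)/398)/(-180 - 321309) = (-4144 + 35*sqrt(9535682)/398)/(-321489) = (-4144 + 35*sqrt(9535682)/398)*(-1/321489) = 592/45927 - 5*sqrt(9535682)/18278946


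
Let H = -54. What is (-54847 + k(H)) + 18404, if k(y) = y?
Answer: -36497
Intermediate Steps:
(-54847 + k(H)) + 18404 = (-54847 - 54) + 18404 = -54901 + 18404 = -36497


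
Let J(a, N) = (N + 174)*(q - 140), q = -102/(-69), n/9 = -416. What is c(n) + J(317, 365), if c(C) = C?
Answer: -1803366/23 ≈ -78407.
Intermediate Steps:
n = -3744 (n = 9*(-416) = -3744)
q = 34/23 (q = -102*(-1/69) = 34/23 ≈ 1.4783)
J(a, N) = -554364/23 - 3186*N/23 (J(a, N) = (N + 174)*(34/23 - 140) = (174 + N)*(-3186/23) = -554364/23 - 3186*N/23)
c(n) + J(317, 365) = -3744 + (-554364/23 - 3186/23*365) = -3744 + (-554364/23 - 1162890/23) = -3744 - 1717254/23 = -1803366/23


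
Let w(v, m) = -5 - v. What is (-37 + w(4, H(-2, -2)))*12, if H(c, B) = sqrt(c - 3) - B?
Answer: -552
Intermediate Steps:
H(c, B) = sqrt(-3 + c) - B
(-37 + w(4, H(-2, -2)))*12 = (-37 + (-5 - 1*4))*12 = (-37 + (-5 - 4))*12 = (-37 - 9)*12 = -46*12 = -552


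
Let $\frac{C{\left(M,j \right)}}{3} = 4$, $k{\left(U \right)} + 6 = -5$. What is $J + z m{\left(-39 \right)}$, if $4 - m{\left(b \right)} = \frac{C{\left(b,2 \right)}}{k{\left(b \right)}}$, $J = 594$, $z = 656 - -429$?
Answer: $\frac{67294}{11} \approx 6117.6$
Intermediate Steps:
$k{\left(U \right)} = -11$ ($k{\left(U \right)} = -6 - 5 = -11$)
$z = 1085$ ($z = 656 + 429 = 1085$)
$C{\left(M,j \right)} = 12$ ($C{\left(M,j \right)} = 3 \cdot 4 = 12$)
$m{\left(b \right)} = \frac{56}{11}$ ($m{\left(b \right)} = 4 - \frac{12}{-11} = 4 - 12 \left(- \frac{1}{11}\right) = 4 - - \frac{12}{11} = 4 + \frac{12}{11} = \frac{56}{11}$)
$J + z m{\left(-39 \right)} = 594 + 1085 \cdot \frac{56}{11} = 594 + \frac{60760}{11} = \frac{67294}{11}$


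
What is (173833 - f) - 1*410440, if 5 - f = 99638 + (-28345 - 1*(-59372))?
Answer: -105947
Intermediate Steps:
f = -130660 (f = 5 - (99638 + (-28345 - 1*(-59372))) = 5 - (99638 + (-28345 + 59372)) = 5 - (99638 + 31027) = 5 - 1*130665 = 5 - 130665 = -130660)
(173833 - f) - 1*410440 = (173833 - 1*(-130660)) - 1*410440 = (173833 + 130660) - 410440 = 304493 - 410440 = -105947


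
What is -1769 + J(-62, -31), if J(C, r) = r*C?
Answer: 153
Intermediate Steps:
J(C, r) = C*r
-1769 + J(-62, -31) = -1769 - 62*(-31) = -1769 + 1922 = 153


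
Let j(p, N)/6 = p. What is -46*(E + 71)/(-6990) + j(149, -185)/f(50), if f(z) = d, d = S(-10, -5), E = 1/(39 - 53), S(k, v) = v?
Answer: -581723/3262 ≈ -178.33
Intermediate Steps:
j(p, N) = 6*p
E = -1/14 (E = 1/(-14) = -1/14 ≈ -0.071429)
d = -5
f(z) = -5
-46*(E + 71)/(-6990) + j(149, -185)/f(50) = -46*(-1/14 + 71)/(-6990) + (6*149)/(-5) = -46*993/14*(-1/6990) + 894*(-1/5) = -22839/7*(-1/6990) - 894/5 = 7613/16310 - 894/5 = -581723/3262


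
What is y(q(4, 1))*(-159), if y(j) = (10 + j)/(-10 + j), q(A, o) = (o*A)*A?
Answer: -689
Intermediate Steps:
q(A, o) = o*A² (q(A, o) = (A*o)*A = o*A²)
y(j) = (10 + j)/(-10 + j)
y(q(4, 1))*(-159) = ((10 + 1*4²)/(-10 + 1*4²))*(-159) = ((10 + 1*16)/(-10 + 1*16))*(-159) = ((10 + 16)/(-10 + 16))*(-159) = (26/6)*(-159) = ((⅙)*26)*(-159) = (13/3)*(-159) = -689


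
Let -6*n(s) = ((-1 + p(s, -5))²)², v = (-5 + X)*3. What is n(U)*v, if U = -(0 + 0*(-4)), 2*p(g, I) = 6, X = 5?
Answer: 0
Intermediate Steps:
p(g, I) = 3 (p(g, I) = (½)*6 = 3)
v = 0 (v = (-5 + 5)*3 = 0*3 = 0)
U = 0 (U = -(0 + 0) = -1*0 = 0)
n(s) = -8/3 (n(s) = -(-1 + 3)⁴/6 = -(2²)²/6 = -⅙*4² = -⅙*16 = -8/3)
n(U)*v = -8/3*0 = 0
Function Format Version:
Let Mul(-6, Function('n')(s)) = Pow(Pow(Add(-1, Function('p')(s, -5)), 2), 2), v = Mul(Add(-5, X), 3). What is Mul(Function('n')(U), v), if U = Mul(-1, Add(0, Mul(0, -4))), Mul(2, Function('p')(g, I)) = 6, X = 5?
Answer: 0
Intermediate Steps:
Function('p')(g, I) = 3 (Function('p')(g, I) = Mul(Rational(1, 2), 6) = 3)
v = 0 (v = Mul(Add(-5, 5), 3) = Mul(0, 3) = 0)
U = 0 (U = Mul(-1, Add(0, 0)) = Mul(-1, 0) = 0)
Function('n')(s) = Rational(-8, 3) (Function('n')(s) = Mul(Rational(-1, 6), Pow(Pow(Add(-1, 3), 2), 2)) = Mul(Rational(-1, 6), Pow(Pow(2, 2), 2)) = Mul(Rational(-1, 6), Pow(4, 2)) = Mul(Rational(-1, 6), 16) = Rational(-8, 3))
Mul(Function('n')(U), v) = Mul(Rational(-8, 3), 0) = 0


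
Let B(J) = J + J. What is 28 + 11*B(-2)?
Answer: -16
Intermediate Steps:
B(J) = 2*J
28 + 11*B(-2) = 28 + 11*(2*(-2)) = 28 + 11*(-4) = 28 - 44 = -16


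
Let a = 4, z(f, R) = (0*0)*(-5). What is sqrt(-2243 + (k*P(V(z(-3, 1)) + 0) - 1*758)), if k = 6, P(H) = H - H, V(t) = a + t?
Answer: I*sqrt(3001) ≈ 54.781*I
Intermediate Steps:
z(f, R) = 0 (z(f, R) = 0*(-5) = 0)
V(t) = 4 + t
P(H) = 0
sqrt(-2243 + (k*P(V(z(-3, 1)) + 0) - 1*758)) = sqrt(-2243 + (6*0 - 1*758)) = sqrt(-2243 + (0 - 758)) = sqrt(-2243 - 758) = sqrt(-3001) = I*sqrt(3001)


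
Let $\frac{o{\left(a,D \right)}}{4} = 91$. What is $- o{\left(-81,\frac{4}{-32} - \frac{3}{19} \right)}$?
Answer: $-364$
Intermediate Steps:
$o{\left(a,D \right)} = 364$ ($o{\left(a,D \right)} = 4 \cdot 91 = 364$)
$- o{\left(-81,\frac{4}{-32} - \frac{3}{19} \right)} = \left(-1\right) 364 = -364$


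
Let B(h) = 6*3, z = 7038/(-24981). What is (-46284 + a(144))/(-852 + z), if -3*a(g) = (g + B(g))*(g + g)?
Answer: 85818062/1182825 ≈ 72.553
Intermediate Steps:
z = -2346/8327 (z = 7038*(-1/24981) = -2346/8327 ≈ -0.28173)
B(h) = 18
a(g) = -2*g*(18 + g)/3 (a(g) = -(g + 18)*(g + g)/3 = -(18 + g)*2*g/3 = -2*g*(18 + g)/3)
(-46284 + a(144))/(-852 + z) = (-46284 - 2/3*144*(18 + 144))/(-852 - 2346/8327) = (-46284 - 2/3*144*162)/(-7096950/8327) = (-46284 - 15552)*(-8327/7096950) = -61836*(-8327/7096950) = 85818062/1182825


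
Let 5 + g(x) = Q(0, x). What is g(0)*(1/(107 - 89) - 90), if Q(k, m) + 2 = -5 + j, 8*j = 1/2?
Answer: 309229/288 ≈ 1073.7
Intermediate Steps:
j = 1/16 (j = (⅛)/2 = (⅛)*(½) = 1/16 ≈ 0.062500)
Q(k, m) = -111/16 (Q(k, m) = -2 + (-5 + 1/16) = -2 - 79/16 = -111/16)
g(x) = -191/16 (g(x) = -5 - 111/16 = -191/16)
g(0)*(1/(107 - 89) - 90) = -191*(1/(107 - 89) - 90)/16 = -191*(1/18 - 90)/16 = -191/16*(-1619/18) = 309229/288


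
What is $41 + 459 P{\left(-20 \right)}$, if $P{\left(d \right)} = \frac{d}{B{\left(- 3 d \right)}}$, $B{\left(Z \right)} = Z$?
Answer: $-112$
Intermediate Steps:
$P{\left(d \right)} = - \frac{1}{3}$ ($P{\left(d \right)} = \frac{d}{\left(-3\right) d} = d \left(- \frac{1}{3 d}\right) = - \frac{1}{3}$)
$41 + 459 P{\left(-20 \right)} = 41 + 459 \left(- \frac{1}{3}\right) = 41 - 153 = -112$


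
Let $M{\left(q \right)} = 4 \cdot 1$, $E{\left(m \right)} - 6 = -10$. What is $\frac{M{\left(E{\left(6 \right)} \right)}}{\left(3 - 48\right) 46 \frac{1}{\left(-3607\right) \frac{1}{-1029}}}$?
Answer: $- \frac{7214}{1065015} \approx -0.0067736$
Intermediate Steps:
$E{\left(m \right)} = -4$ ($E{\left(m \right)} = 6 - 10 = -4$)
$M{\left(q \right)} = 4$
$\frac{M{\left(E{\left(6 \right)} \right)}}{\left(3 - 48\right) 46 \frac{1}{\left(-3607\right) \frac{1}{-1029}}} = \frac{4}{\left(3 - 48\right) 46 \frac{1}{\left(-3607\right) \frac{1}{-1029}}} = \frac{4}{\left(-45\right) 46 \frac{1}{\left(-3607\right) \left(- \frac{1}{1029}\right)}} = \frac{4}{\left(-2070\right) \frac{1}{\frac{3607}{1029}}} = \frac{4}{\left(-2070\right) \frac{1029}{3607}} = \frac{4}{- \frac{2130030}{3607}} = 4 \left(- \frac{3607}{2130030}\right) = - \frac{7214}{1065015}$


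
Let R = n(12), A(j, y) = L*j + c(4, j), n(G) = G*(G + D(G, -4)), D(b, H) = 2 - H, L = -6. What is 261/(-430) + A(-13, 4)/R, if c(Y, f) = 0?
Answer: -1903/7740 ≈ -0.24587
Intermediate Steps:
n(G) = G*(6 + G) (n(G) = G*(G + (2 - 1*(-4))) = G*(G + (2 + 4)) = G*(G + 6) = G*(6 + G))
A(j, y) = -6*j (A(j, y) = -6*j + 0 = -6*j)
R = 216 (R = 12*(6 + 12) = 12*18 = 216)
261/(-430) + A(-13, 4)/R = 261/(-430) - 6*(-13)/216 = 261*(-1/430) + 78*(1/216) = -261/430 + 13/36 = -1903/7740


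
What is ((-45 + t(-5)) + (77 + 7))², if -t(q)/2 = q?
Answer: 2401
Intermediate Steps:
t(q) = -2*q
((-45 + t(-5)) + (77 + 7))² = ((-45 - 2*(-5)) + (77 + 7))² = ((-45 + 10) + 84)² = (-35 + 84)² = 49² = 2401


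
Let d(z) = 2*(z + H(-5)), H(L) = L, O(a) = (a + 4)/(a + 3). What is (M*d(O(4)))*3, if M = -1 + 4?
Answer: -486/7 ≈ -69.429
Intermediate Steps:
O(a) = (4 + a)/(3 + a)
M = 3
d(z) = -10 + 2*z (d(z) = 2*(z - 5) = 2*(-5 + z) = -10 + 2*z)
(M*d(O(4)))*3 = (3*(-10 + 2*((4 + 4)/(3 + 4))))*3 = (3*(-10 + 2*(8/7)))*3 = (3*(-10 + 16/7))*3 = (3*(-54/7))*3 = -162/7*3 = -486/7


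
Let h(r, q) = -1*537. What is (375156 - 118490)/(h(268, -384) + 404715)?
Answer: 128333/202089 ≈ 0.63503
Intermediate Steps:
h(r, q) = -537
(375156 - 118490)/(h(268, -384) + 404715) = (375156 - 118490)/(-537 + 404715) = 256666/404178 = 256666*(1/404178) = 128333/202089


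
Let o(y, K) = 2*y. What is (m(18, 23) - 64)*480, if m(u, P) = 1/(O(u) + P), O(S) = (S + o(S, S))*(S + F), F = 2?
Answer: -33883680/1103 ≈ -30720.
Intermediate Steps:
O(S) = 3*S*(2 + S) (O(S) = (S + 2*S)*(S + 2) = (3*S)*(2 + S) = 3*S*(2 + S))
m(u, P) = 1/(P + 3*u*(2 + u)) (m(u, P) = 1/(3*u*(2 + u) + P) = 1/(P + 3*u*(2 + u)))
(m(18, 23) - 64)*480 = (1/(23 + 3*18² + 6*18) - 64)*480 = (1/(23 + 3*324 + 108) - 64)*480 = (1/(23 + 972 + 108) - 64)*480 = (1/1103 - 64)*480 = -70591/1103*480 = -33883680/1103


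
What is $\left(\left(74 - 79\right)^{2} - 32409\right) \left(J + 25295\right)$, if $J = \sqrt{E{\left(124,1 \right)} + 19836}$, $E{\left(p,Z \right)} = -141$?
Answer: $-819153280 - 32384 \sqrt{19695} \approx -8.237 \cdot 10^{8}$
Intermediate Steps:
$J = \sqrt{19695}$ ($J = \sqrt{-141 + 19836} = \sqrt{19695} \approx 140.34$)
$\left(\left(74 - 79\right)^{2} - 32409\right) \left(J + 25295\right) = \left(\left(74 - 79\right)^{2} - 32409\right) \left(\sqrt{19695} + 25295\right) = \left(\left(74 - 79\right)^{2} - 32409\right) \left(25295 + \sqrt{19695}\right) = \left(\left(-5\right)^{2} - 32409\right) \left(25295 + \sqrt{19695}\right) = \left(25 - 32409\right) \left(25295 + \sqrt{19695}\right) = - 32384 \left(25295 + \sqrt{19695}\right) = -819153280 - 32384 \sqrt{19695}$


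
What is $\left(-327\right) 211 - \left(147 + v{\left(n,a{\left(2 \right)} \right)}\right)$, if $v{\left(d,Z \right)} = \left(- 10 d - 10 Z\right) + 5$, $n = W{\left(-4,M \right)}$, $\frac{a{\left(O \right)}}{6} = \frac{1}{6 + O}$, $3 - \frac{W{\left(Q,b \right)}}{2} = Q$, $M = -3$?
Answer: $- \frac{138003}{2} \approx -69002.0$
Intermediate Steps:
$W{\left(Q,b \right)} = 6 - 2 Q$
$a{\left(O \right)} = \frac{6}{6 + O}$
$n = 14$ ($n = 6 - -8 = 6 + 8 = 14$)
$v{\left(d,Z \right)} = 5 - 10 Z - 10 d$ ($v{\left(d,Z \right)} = \left(- 10 Z - 10 d\right) + 5 = 5 - 10 Z - 10 d$)
$\left(-327\right) 211 - \left(147 + v{\left(n,a{\left(2 \right)} \right)}\right) = \left(-327\right) 211 - \left(152 - 140 - \frac{60}{6 + 2}\right) = -68997 - \left(12 - \frac{60}{8}\right) = -68997 - \left(12 - 60 \cdot \frac{1}{8}\right) = -68997 - \left(12 - \frac{15}{2}\right) = -68997 - \frac{9}{2} = - \frac{138003}{2}$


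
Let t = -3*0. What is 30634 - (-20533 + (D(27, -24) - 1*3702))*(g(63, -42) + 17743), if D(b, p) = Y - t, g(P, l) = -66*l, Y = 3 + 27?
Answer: 496596209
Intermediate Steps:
t = 0
Y = 30
D(b, p) = 30 (D(b, p) = 30 - 1*0 = 30 + 0 = 30)
30634 - (-20533 + (D(27, -24) - 1*3702))*(g(63, -42) + 17743) = 30634 - (-20533 + (30 - 1*3702))*(-66*(-42) + 17743) = 30634 - (-20533 + (30 - 3702))*(2772 + 17743) = 30634 - (-20533 - 3672)*20515 = 30634 - (-24205)*20515 = 30634 - 1*(-496565575) = 30634 + 496565575 = 496596209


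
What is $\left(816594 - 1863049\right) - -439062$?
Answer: $-607393$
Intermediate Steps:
$\left(816594 - 1863049\right) - -439062 = -1046455 + 439062 = -607393$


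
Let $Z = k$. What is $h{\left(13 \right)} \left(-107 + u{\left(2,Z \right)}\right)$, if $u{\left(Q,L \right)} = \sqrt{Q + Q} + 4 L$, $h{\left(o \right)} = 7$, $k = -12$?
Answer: $-1071$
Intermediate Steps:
$Z = -12$
$u{\left(Q,L \right)} = 4 L + \sqrt{2} \sqrt{Q}$ ($u{\left(Q,L \right)} = \sqrt{2 Q} + 4 L = \sqrt{2} \sqrt{Q} + 4 L = 4 L + \sqrt{2} \sqrt{Q}$)
$h{\left(13 \right)} \left(-107 + u{\left(2,Z \right)}\right) = 7 \left(-107 + \left(4 \left(-12\right) + \sqrt{2} \sqrt{2}\right)\right) = 7 \left(-107 + \left(-48 + 2\right)\right) = 7 \left(-107 - 46\right) = 7 \left(-153\right) = -1071$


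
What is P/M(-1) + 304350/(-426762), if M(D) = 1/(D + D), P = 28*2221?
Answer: -8846542477/71127 ≈ -1.2438e+5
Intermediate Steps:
P = 62188
M(D) = 1/(2*D)
P/M(-1) + 304350/(-426762) = 62188/(((½)/(-1))) + 304350/(-426762) = 62188/(((½)*(-1))) + 304350*(-1/426762) = 62188/(-½) - 50725/71127 = 62188*(-2) - 50725/71127 = -124376 - 50725/71127 = -8846542477/71127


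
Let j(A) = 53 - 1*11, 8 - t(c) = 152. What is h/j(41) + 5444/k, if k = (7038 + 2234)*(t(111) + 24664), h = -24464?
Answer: -695234558939/1193584560 ≈ -582.48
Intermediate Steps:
t(c) = -144 (t(c) = 8 - 1*152 = 8 - 152 = -144)
j(A) = 42 (j(A) = 53 - 11 = 42)
k = 227349440 (k = (7038 + 2234)*(-144 + 24664) = 9272*24520 = 227349440)
h/j(41) + 5444/k = -24464/42 + 5444/227349440 = -24464*1/42 + 5444*(1/227349440) = -12232/21 + 1361/56837360 = -695234558939/1193584560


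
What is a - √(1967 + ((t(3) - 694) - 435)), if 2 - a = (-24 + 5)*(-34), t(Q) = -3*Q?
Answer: -644 - √829 ≈ -672.79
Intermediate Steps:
a = -644 (a = 2 - (-24 + 5)*(-34) = 2 - (-19)*(-34) = 2 - 1*646 = 2 - 646 = -644)
a - √(1967 + ((t(3) - 694) - 435)) = -644 - √(1967 + ((-3*3 - 694) - 435)) = -644 - √(1967 + ((-9 - 694) - 435)) = -644 - √(1967 + (-703 - 435)) = -644 - √(1967 - 1138) = -644 - √829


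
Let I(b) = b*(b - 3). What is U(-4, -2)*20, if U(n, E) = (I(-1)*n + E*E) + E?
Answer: -280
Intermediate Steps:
I(b) = b*(-3 + b)
U(n, E) = E + E² + 4*n (U(n, E) = ((-(-3 - 1))*n + E*E) + E = ((-1*(-4))*n + E²) + E = (4*n + E²) + E = (E² + 4*n) + E = E + E² + 4*n)
U(-4, -2)*20 = (-2 + (-2)² + 4*(-4))*20 = (-2 + 4 - 16)*20 = -14*20 = -280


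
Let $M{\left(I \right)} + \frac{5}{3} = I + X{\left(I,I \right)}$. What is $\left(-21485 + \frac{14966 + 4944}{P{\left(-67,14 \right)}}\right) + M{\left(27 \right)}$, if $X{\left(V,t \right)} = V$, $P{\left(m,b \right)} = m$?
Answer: $- \frac{4367696}{201} \approx -21730.0$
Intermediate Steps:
$M{\left(I \right)} = - \frac{5}{3} + 2 I$ ($M{\left(I \right)} = - \frac{5}{3} + \left(I + I\right) = - \frac{5}{3} + 2 I$)
$\left(-21485 + \frac{14966 + 4944}{P{\left(-67,14 \right)}}\right) + M{\left(27 \right)} = \left(-21485 + \frac{14966 + 4944}{-67}\right) + \left(- \frac{5}{3} + 2 \cdot 27\right) = \left(-21485 + 19910 \left(- \frac{1}{67}\right)\right) + \left(- \frac{5}{3} + 54\right) = \left(-21485 - \frac{19910}{67}\right) + \frac{157}{3} = - \frac{1459405}{67} + \frac{157}{3} = - \frac{4367696}{201}$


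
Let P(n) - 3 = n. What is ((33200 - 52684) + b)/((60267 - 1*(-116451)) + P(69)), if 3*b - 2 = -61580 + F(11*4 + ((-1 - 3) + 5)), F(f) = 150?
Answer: -1332/5893 ≈ -0.22603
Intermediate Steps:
P(n) = 3 + n
b = -20476 (b = 2/3 + (-61580 + 150)/3 = 2/3 + (1/3)*(-61430) = 2/3 - 61430/3 = -20476)
((33200 - 52684) + b)/((60267 - 1*(-116451)) + P(69)) = ((33200 - 52684) - 20476)/((60267 - 1*(-116451)) + (3 + 69)) = (-19484 - 20476)/((60267 + 116451) + 72) = -39960/(176718 + 72) = -39960/176790 = -39960*1/176790 = -1332/5893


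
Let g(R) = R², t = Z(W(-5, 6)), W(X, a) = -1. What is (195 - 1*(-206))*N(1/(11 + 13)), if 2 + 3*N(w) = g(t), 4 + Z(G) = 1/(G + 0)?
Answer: 9223/3 ≈ 3074.3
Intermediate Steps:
Z(G) = -4 + 1/G (Z(G) = -4 + 1/(G + 0) = -4 + 1/G)
t = -5 (t = -4 + 1/(-1) = -4 - 1 = -5)
N(w) = 23/3 (N(w) = -⅔ + (⅓)*(-5)² = -⅔ + (⅓)*25 = -⅔ + 25/3 = 23/3)
(195 - 1*(-206))*N(1/(11 + 13)) = (195 - 1*(-206))*(23/3) = (195 + 206)*(23/3) = 401*(23/3) = 9223/3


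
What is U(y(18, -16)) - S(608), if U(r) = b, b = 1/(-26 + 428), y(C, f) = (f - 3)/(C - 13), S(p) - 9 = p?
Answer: -248033/402 ≈ -617.00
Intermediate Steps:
S(p) = 9 + p
y(C, f) = (-3 + f)/(-13 + C)
b = 1/402 ≈ 0.0024876
U(r) = 1/402
U(y(18, -16)) - S(608) = 1/402 - (9 + 608) = 1/402 - 1*617 = 1/402 - 617 = -248033/402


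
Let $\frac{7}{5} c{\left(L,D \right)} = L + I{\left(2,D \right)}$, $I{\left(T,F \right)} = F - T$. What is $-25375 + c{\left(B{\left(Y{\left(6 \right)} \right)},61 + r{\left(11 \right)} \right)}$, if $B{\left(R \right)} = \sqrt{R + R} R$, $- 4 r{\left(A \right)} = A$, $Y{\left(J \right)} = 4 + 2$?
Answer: $- \frac{709375}{28} + \frac{60 \sqrt{3}}{7} \approx -25320.0$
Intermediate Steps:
$Y{\left(J \right)} = 6$
$r{\left(A \right)} = - \frac{A}{4}$
$B{\left(R \right)} = \sqrt{2} R^{\frac{3}{2}}$ ($B{\left(R \right)} = \sqrt{2 R} R = \sqrt{2} \sqrt{R} R = \sqrt{2} R^{\frac{3}{2}}$)
$c{\left(L,D \right)} = - \frac{10}{7} + \frac{5 D}{7} + \frac{5 L}{7}$ ($c{\left(L,D \right)} = \frac{5 \left(L + \left(D - 2\right)\right)}{7} = \frac{5 \left(L + \left(-2 + D\right)\right)}{7} = \frac{5 \left(-2 + D + L\right)}{7} = - \frac{10}{7} + \frac{5 D}{7} + \frac{5 L}{7}$)
$-25375 + c{\left(B{\left(Y{\left(6 \right)} \right)},61 + r{\left(11 \right)} \right)} = -25375 + \left(- \frac{10}{7} + \frac{5 \left(61 - \frac{11}{4}\right)}{7} + \frac{5 \sqrt{2} \cdot 6^{\frac{3}{2}}}{7}\right) = -25375 + \left(- \frac{10}{7} + \frac{5 \left(61 - \frac{11}{4}\right)}{7} + \frac{5 \sqrt{2} \cdot 6 \sqrt{6}}{7}\right) = -25375 + \left(- \frac{10}{7} + \frac{5}{7} \cdot \frac{233}{4} + \frac{5 \cdot 12 \sqrt{3}}{7}\right) = -25375 + \left(- \frac{10}{7} + \frac{1165}{28} + \frac{60 \sqrt{3}}{7}\right) = -25375 + \left(\frac{1125}{28} + \frac{60 \sqrt{3}}{7}\right) = - \frac{709375}{28} + \frac{60 \sqrt{3}}{7}$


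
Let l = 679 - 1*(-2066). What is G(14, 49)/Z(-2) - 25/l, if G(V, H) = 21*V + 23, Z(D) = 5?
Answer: 174008/2745 ≈ 63.391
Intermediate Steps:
l = 2745 (l = 679 + 2066 = 2745)
G(V, H) = 23 + 21*V
G(14, 49)/Z(-2) - 25/l = (23 + 21*14)/5 - 25/2745 = (23 + 294)*(⅕) - 25*1/2745 = 317*(⅕) - 5/549 = 317/5 - 5/549 = 174008/2745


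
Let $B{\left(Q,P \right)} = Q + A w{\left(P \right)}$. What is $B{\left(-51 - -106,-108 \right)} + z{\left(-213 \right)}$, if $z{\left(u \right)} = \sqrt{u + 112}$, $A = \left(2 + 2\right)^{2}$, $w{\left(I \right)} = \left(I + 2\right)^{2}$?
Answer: $179831 + i \sqrt{101} \approx 1.7983 \cdot 10^{5} + 10.05 i$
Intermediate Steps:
$w{\left(I \right)} = \left(2 + I\right)^{2}$
$A = 16$ ($A = 4^{2} = 16$)
$B{\left(Q,P \right)} = Q + 16 \left(2 + P\right)^{2}$
$z{\left(u \right)} = \sqrt{112 + u}$
$B{\left(-51 - -106,-108 \right)} + z{\left(-213 \right)} = \left(\left(-51 - -106\right) + 16 \left(2 - 108\right)^{2}\right) + \sqrt{112 - 213} = \left(\left(-51 + 106\right) + 16 \left(-106\right)^{2}\right) + \sqrt{-101} = \left(55 + 16 \cdot 11236\right) + i \sqrt{101} = \left(55 + 179776\right) + i \sqrt{101} = 179831 + i \sqrt{101}$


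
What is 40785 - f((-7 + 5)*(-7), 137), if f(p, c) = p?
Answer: 40771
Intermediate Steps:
40785 - f((-7 + 5)*(-7), 137) = 40785 - (-7 + 5)*(-7) = 40785 - (-2)*(-7) = 40785 - 1*14 = 40785 - 14 = 40771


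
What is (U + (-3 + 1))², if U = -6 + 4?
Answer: 16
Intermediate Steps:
U = -2
(U + (-3 + 1))² = (-2 + (-3 + 1))² = (-2 - 2)² = (-4)² = 16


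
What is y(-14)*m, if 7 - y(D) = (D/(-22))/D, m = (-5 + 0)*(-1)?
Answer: 775/22 ≈ 35.227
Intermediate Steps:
m = 5 (m = -5*(-1) = 5)
y(D) = 155/22 (y(D) = 7 - D/(-22)/D = 7 - D*(-1/22)/D = 7 - (-D/22)/D = 7 - 1*(-1/22) = 7 + 1/22 = 155/22)
y(-14)*m = (155/22)*5 = 775/22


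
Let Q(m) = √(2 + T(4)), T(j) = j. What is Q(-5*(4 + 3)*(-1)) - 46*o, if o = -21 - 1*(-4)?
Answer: 782 + √6 ≈ 784.45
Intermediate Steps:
Q(m) = √6 (Q(m) = √(2 + 4) = √6)
o = -17 (o = -21 + 4 = -17)
Q(-5*(4 + 3)*(-1)) - 46*o = √6 - 46*(-17) = √6 + 782 = 782 + √6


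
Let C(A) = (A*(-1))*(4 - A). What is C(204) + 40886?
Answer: 81686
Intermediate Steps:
C(A) = -A*(4 - A) (C(A) = (-A)*(4 - A) = -A*(4 - A))
C(204) + 40886 = 204*(-4 + 204) + 40886 = 204*200 + 40886 = 40800 + 40886 = 81686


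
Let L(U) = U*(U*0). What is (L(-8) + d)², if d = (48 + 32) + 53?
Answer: 17689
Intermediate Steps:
L(U) = 0 (L(U) = U*0 = 0)
d = 133 (d = 80 + 53 = 133)
(L(-8) + d)² = (0 + 133)² = 133² = 17689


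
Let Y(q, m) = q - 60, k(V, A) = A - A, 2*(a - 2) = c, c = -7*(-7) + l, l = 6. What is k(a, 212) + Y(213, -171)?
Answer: 153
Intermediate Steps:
c = 55 (c = -7*(-7) + 6 = 49 + 6 = 55)
a = 59/2 (a = 2 + (1/2)*55 = 2 + 55/2 = 59/2 ≈ 29.500)
k(V, A) = 0
Y(q, m) = -60 + q
k(a, 212) + Y(213, -171) = 0 + (-60 + 213) = 0 + 153 = 153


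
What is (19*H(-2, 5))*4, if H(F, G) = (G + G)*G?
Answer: 3800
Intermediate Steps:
H(F, G) = 2*G² (H(F, G) = (2*G)*G = 2*G²)
(19*H(-2, 5))*4 = (19*(2*5²))*4 = (19*(2*25))*4 = (19*50)*4 = 950*4 = 3800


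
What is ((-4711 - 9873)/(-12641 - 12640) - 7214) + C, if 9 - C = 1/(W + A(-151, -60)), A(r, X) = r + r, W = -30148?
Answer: -1848670454723/256602150 ≈ -7204.4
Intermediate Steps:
A(r, X) = 2*r
C = 274051/30450 (C = 9 - 1/(-30148 + 2*(-151)) = 9 - 1/(-30148 - 302) = 9 - 1/(-30450) = 9 - 1*(-1/30450) = 9 + 1/30450 = 274051/30450 ≈ 9.0000)
((-4711 - 9873)/(-12641 - 12640) - 7214) + C = ((-4711 - 9873)/(-12641 - 12640) - 7214) + 274051/30450 = (-14584/(-25281) - 7214) + 274051/30450 = (-14584*(-1/25281) - 7214) + 274051/30450 = (14584/25281 - 7214) + 274051/30450 = -182362550/25281 + 274051/30450 = -1848670454723/256602150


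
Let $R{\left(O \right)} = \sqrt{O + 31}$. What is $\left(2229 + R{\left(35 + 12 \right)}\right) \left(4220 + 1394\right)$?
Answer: $12513606 + 5614 \sqrt{78} \approx 1.2563 \cdot 10^{7}$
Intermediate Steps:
$R{\left(O \right)} = \sqrt{31 + O}$
$\left(2229 + R{\left(35 + 12 \right)}\right) \left(4220 + 1394\right) = \left(2229 + \sqrt{31 + \left(35 + 12\right)}\right) \left(4220 + 1394\right) = \left(2229 + \sqrt{31 + 47}\right) 5614 = \left(2229 + \sqrt{78}\right) 5614 = 12513606 + 5614 \sqrt{78}$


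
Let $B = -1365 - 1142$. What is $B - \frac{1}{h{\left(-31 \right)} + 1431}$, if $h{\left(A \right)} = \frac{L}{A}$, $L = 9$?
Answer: $- \frac{111190495}{44352} \approx -2507.0$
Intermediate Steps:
$h{\left(A \right)} = \frac{9}{A}$
$B = -2507$ ($B = -1365 - 1142 = -2507$)
$B - \frac{1}{h{\left(-31 \right)} + 1431} = -2507 - \frac{1}{\frac{9}{-31} + 1431} = -2507 - \frac{1}{9 \left(- \frac{1}{31}\right) + 1431} = -2507 - \frac{1}{- \frac{9}{31} + 1431} = -2507 - \frac{1}{\frac{44352}{31}} = -2507 - \frac{31}{44352} = - \frac{111190495}{44352}$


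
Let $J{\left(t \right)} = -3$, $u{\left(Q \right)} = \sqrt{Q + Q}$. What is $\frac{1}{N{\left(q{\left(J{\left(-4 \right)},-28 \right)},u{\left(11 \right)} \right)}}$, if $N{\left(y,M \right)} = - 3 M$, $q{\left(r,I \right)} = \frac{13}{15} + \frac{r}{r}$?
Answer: $- \frac{\sqrt{22}}{66} \approx -0.071067$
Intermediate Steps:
$u{\left(Q \right)} = \sqrt{2} \sqrt{Q}$ ($u{\left(Q \right)} = \sqrt{2 Q} = \sqrt{2} \sqrt{Q}$)
$q{\left(r,I \right)} = \frac{28}{15}$ ($q{\left(r,I \right)} = 13 \cdot \frac{1}{15} + 1 = \frac{13}{15} + 1 = \frac{28}{15}$)
$\frac{1}{N{\left(q{\left(J{\left(-4 \right)},-28 \right)},u{\left(11 \right)} \right)}} = \frac{1}{\left(-3\right) \sqrt{2} \sqrt{11}} = \frac{1}{\left(-3\right) \sqrt{22}} = - \frac{\sqrt{22}}{66}$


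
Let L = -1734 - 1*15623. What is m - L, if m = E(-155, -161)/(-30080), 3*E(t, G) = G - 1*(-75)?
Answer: 783147883/45120 ≈ 17357.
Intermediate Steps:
E(t, G) = 25 + G/3 (E(t, G) = (G - 1*(-75))/3 = (G + 75)/3 = (75 + G)/3 = 25 + G/3)
L = -17357 (L = -1734 - 15623 = -17357)
m = 43/45120 (m = (25 + (1/3)*(-161))/(-30080) = (25 - 161/3)*(-1/30080) = -86/3*(-1/30080) = 43/45120 ≈ 0.00095301)
m - L = 43/45120 - 1*(-17357) = 43/45120 + 17357 = 783147883/45120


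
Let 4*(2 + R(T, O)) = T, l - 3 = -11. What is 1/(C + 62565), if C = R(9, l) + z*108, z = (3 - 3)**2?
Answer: 4/250261 ≈ 1.5983e-5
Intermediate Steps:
l = -8 (l = 3 - 11 = -8)
R(T, O) = -2 + T/4
z = 0 (z = 0**2 = 0)
C = 1/4 (C = (-2 + (1/4)*9) + 0*108 = (-2 + 9/4) + 0 = 1/4 + 0 = 1/4 ≈ 0.25000)
1/(C + 62565) = 1/(1/4 + 62565) = 1/(250261/4) = 4/250261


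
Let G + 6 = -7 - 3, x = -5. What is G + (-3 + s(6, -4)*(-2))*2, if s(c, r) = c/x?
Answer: -86/5 ≈ -17.200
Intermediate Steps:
G = -16 (G = -6 + (-7 - 3) = -6 - 10 = -16)
s(c, r) = -c/5 (s(c, r) = c/(-5) = c*(-1/5) = -c/5)
G + (-3 + s(6, -4)*(-2))*2 = -16 + (-3 - 1/5*6*(-2))*2 = -16 + (-3 - 6/5*(-2))*2 = -16 + (-3 + 12/5)*2 = -16 - 3/5*2 = -16 - 6/5 = -86/5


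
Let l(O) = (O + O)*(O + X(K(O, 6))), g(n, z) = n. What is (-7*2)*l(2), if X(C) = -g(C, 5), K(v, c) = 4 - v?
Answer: 0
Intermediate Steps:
X(C) = -C
l(O) = 2*O*(-4 + 2*O) (l(O) = (O + O)*(O - (4 - O)) = (2*O)*(O + (-4 + O)) = (2*O)*(-4 + 2*O) = 2*O*(-4 + 2*O))
(-7*2)*l(2) = (-7*2)*(4*2*(-2 + 2)) = -56*2*0 = -14*0 = 0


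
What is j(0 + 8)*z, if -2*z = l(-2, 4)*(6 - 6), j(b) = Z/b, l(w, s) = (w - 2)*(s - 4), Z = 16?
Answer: 0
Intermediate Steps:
l(w, s) = (-4 + s)*(-2 + w) (l(w, s) = (-2 + w)*(-4 + s) = (-4 + s)*(-2 + w))
j(b) = 16/b
z = 0 (z = -(8 - 4*(-2) - 2*4 + 4*(-2))*(6 - 6)/2 = -(8 + 8 - 8 - 8)*0/2 = -0*0 = -1/2*0 = 0)
j(0 + 8)*z = (16/(0 + 8))*0 = (16/8)*0 = (16*(1/8))*0 = 2*0 = 0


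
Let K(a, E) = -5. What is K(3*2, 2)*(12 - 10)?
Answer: -10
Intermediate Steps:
K(3*2, 2)*(12 - 10) = -5*(12 - 10) = -5*2 = -10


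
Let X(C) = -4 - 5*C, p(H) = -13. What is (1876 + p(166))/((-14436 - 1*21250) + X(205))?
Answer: -1863/36715 ≈ -0.050742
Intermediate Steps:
(1876 + p(166))/((-14436 - 1*21250) + X(205)) = (1876 - 13)/((-14436 - 1*21250) + (-4 - 5*205)) = 1863/((-14436 - 21250) + (-4 - 1025)) = 1863/(-35686 - 1029) = 1863/(-36715) = 1863*(-1/36715) = -1863/36715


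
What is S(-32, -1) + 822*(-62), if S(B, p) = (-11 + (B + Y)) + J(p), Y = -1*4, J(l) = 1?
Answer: -51010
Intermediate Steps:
Y = -4
S(B, p) = -14 + B (S(B, p) = (-11 + (B - 4)) + 1 = (-11 + (-4 + B)) + 1 = (-15 + B) + 1 = -14 + B)
S(-32, -1) + 822*(-62) = (-14 - 32) + 822*(-62) = -46 - 50964 = -51010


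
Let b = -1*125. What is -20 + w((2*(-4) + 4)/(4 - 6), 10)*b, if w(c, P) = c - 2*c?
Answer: 230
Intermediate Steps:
w(c, P) = -c
b = -125
-20 + w((2*(-4) + 4)/(4 - 6), 10)*b = -20 - (2*(-4) + 4)/(4 - 6)*(-125) = -20 - (-8 + 4)/(-2)*(-125) = -20 - (-4)*(-1)/2*(-125) = -20 - 1*2*(-125) = -20 - 2*(-125) = -20 + 250 = 230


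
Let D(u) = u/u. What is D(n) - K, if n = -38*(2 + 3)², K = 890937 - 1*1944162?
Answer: 1053226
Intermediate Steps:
K = -1053225 (K = 890937 - 1944162 = -1053225)
n = -950 (n = -38*5² = -38*25 = -950)
D(u) = 1
D(n) - K = 1 - 1*(-1053225) = 1 + 1053225 = 1053226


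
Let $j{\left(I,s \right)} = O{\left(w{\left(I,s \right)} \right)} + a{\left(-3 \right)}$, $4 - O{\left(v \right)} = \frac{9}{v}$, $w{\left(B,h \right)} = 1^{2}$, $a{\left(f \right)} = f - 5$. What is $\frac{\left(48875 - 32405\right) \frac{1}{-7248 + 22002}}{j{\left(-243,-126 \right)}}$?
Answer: $- \frac{2745}{31967} \approx -0.08587$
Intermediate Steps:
$a{\left(f \right)} = -5 + f$ ($a{\left(f \right)} = f - 5 = -5 + f$)
$w{\left(B,h \right)} = 1$
$O{\left(v \right)} = 4 - \frac{9}{v}$
$j{\left(I,s \right)} = -13$ ($j{\left(I,s \right)} = \left(4 - \frac{9}{1}\right) - 8 = \left(4 - 9\right) - 8 = -5 - 8 = -13$)
$\frac{\left(48875 - 32405\right) \frac{1}{-7248 + 22002}}{j{\left(-243,-126 \right)}} = \frac{\left(48875 - 32405\right) \frac{1}{-7248 + 22002}}{-13} = \frac{16470}{14754} \left(- \frac{1}{13}\right) = 16470 \cdot \frac{1}{14754} \left(- \frac{1}{13}\right) = \frac{2745}{2459} \left(- \frac{1}{13}\right) = - \frac{2745}{31967}$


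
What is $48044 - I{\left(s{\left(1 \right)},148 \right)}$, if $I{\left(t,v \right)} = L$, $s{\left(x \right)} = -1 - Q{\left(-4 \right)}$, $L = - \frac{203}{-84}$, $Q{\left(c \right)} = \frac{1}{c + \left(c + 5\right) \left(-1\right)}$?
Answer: $\frac{576499}{12} \approx 48042.0$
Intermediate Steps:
$Q{\left(c \right)} = - \frac{1}{5}$ ($Q{\left(c \right)} = \frac{1}{c + \left(5 + c\right) \left(-1\right)} = \frac{1}{c - \left(5 + c\right)} = \frac{1}{-5} = - \frac{1}{5}$)
$L = \frac{29}{12}$ ($L = \left(-203\right) \left(- \frac{1}{84}\right) = \frac{29}{12} \approx 2.4167$)
$s{\left(x \right)} = - \frac{4}{5}$ ($s{\left(x \right)} = -1 - - \frac{1}{5} = -1 + \frac{1}{5} = - \frac{4}{5}$)
$I{\left(t,v \right)} = \frac{29}{12}$
$48044 - I{\left(s{\left(1 \right)},148 \right)} = 48044 - \frac{29}{12} = \frac{576499}{12}$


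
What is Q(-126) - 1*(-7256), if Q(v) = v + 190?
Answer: 7320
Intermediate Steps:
Q(v) = 190 + v
Q(-126) - 1*(-7256) = (190 - 126) - 1*(-7256) = 64 + 7256 = 7320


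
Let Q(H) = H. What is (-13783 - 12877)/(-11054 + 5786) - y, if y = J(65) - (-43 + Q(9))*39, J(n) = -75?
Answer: -1640902/1317 ≈ -1245.9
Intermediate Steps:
y = 1251 (y = -75 - (-43 + 9)*39 = -75 - (-34)*39 = -75 - 1*(-1326) = -75 + 1326 = 1251)
(-13783 - 12877)/(-11054 + 5786) - y = (-13783 - 12877)/(-11054 + 5786) - 1*1251 = -26660/(-5268) - 1251 = -26660*(-1/5268) - 1251 = 6665/1317 - 1251 = -1640902/1317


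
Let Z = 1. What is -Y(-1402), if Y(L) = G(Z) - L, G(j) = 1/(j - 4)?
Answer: -4205/3 ≈ -1401.7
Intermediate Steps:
G(j) = 1/(-4 + j)
Y(L) = -1/3 - L (Y(L) = 1/(-4 + 1) - L = 1/(-3) - L = -1/3 - L)
-Y(-1402) = -(-1/3 - 1*(-1402)) = -(-1/3 + 1402) = -1*4205/3 = -4205/3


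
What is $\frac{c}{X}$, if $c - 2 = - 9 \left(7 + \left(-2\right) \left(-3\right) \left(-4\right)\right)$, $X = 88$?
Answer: $\frac{155}{88} \approx 1.7614$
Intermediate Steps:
$c = 155$ ($c = 2 - 9 \left(7 + \left(-2\right) \left(-3\right) \left(-4\right)\right) = 2 - 9 \left(7 + 6 \left(-4\right)\right) = 2 - 9 \left(7 - 24\right) = 2 - -153 = 2 + 153 = 155$)
$\frac{c}{X} = \frac{155}{88}$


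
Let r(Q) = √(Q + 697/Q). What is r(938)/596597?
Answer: √825947458/559607986 ≈ 5.1356e-5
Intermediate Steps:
r(938)/596597 = √(938 + 697/938)/596597 = √(938 + 697*(1/938))*(1/596597) = √(938 + 697/938)*(1/596597) = √(880541/938)*(1/596597) = (√825947458/938)*(1/596597) = √825947458/559607986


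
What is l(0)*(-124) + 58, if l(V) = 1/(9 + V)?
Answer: 398/9 ≈ 44.222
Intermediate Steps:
l(0)*(-124) + 58 = -124/(9 + 0) + 58 = -124/9 + 58 = 398/9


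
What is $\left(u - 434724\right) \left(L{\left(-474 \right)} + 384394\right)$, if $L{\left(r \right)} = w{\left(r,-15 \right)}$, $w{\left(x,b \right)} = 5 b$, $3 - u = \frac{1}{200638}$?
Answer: $- \frac{33520899642703681}{200638} \approx -1.6707 \cdot 10^{11}$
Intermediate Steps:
$u = \frac{601913}{200638}$ ($u = 3 - \frac{1}{200638} = \frac{601913}{200638} \approx 3.0$)
$L{\left(r \right)} = -75$ ($L{\left(r \right)} = 5 \left(-15\right) = -75$)
$\left(u - 434724\right) \left(L{\left(-474 \right)} + 384394\right) = \left(\frac{601913}{200638} - 434724\right) \left(-75 + 384394\right) = \left(- \frac{87221551999}{200638}\right) 384319 = - \frac{33520899642703681}{200638}$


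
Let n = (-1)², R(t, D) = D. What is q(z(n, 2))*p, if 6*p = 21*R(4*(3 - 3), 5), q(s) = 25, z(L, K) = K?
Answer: 875/2 ≈ 437.50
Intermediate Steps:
n = 1
p = 35/2 (p = (21*5)/6 = (⅙)*105 = 35/2 ≈ 17.500)
q(z(n, 2))*p = 25*(35/2) = 875/2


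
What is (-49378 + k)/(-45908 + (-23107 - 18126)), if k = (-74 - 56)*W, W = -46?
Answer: 14466/29047 ≈ 0.49802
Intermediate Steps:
k = 5980 (k = (-74 - 56)*(-46) = -130*(-46) = 5980)
(-49378 + k)/(-45908 + (-23107 - 18126)) = (-49378 + 5980)/(-45908 + (-23107 - 18126)) = -43398/(-45908 - 41233) = -43398/(-87141) = -43398*(-1/87141) = 14466/29047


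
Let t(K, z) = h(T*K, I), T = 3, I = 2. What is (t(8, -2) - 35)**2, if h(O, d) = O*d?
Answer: 169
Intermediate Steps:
t(K, z) = 6*K (t(K, z) = (3*K)*2 = 6*K)
(t(8, -2) - 35)**2 = (6*8 - 35)**2 = (48 - 35)**2 = 13**2 = 169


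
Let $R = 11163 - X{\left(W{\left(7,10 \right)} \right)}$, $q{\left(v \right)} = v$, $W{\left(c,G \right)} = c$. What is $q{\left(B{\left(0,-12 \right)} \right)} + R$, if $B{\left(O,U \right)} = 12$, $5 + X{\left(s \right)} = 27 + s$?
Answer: $11146$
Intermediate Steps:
$X{\left(s \right)} = 22 + s$ ($X{\left(s \right)} = -5 + \left(27 + s\right) = 22 + s$)
$R = 11134$ ($R = 11163 - \left(22 + 7\right) = 11163 - 29 = 11134$)
$q{\left(B{\left(0,-12 \right)} \right)} + R = 12 + 11134 = 11146$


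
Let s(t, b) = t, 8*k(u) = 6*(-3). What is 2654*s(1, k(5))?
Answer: 2654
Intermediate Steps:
k(u) = -9/4 (k(u) = (6*(-3))/8 = (⅛)*(-18) = -9/4)
2654*s(1, k(5)) = 2654*1 = 2654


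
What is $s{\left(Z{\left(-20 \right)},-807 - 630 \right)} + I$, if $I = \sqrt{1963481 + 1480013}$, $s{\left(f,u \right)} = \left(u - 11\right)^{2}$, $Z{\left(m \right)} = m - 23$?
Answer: $2096704 + \sqrt{3443494} \approx 2.0986 \cdot 10^{6}$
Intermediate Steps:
$Z{\left(m \right)} = -23 + m$
$s{\left(f,u \right)} = \left(-11 + u\right)^{2}$
$I = \sqrt{3443494} \approx 1855.7$
$s{\left(Z{\left(-20 \right)},-807 - 630 \right)} + I = \left(-11 - 1437\right)^{2} + \sqrt{3443494} = \left(-1448\right)^{2} + \sqrt{3443494} = 2096704 + \sqrt{3443494}$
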